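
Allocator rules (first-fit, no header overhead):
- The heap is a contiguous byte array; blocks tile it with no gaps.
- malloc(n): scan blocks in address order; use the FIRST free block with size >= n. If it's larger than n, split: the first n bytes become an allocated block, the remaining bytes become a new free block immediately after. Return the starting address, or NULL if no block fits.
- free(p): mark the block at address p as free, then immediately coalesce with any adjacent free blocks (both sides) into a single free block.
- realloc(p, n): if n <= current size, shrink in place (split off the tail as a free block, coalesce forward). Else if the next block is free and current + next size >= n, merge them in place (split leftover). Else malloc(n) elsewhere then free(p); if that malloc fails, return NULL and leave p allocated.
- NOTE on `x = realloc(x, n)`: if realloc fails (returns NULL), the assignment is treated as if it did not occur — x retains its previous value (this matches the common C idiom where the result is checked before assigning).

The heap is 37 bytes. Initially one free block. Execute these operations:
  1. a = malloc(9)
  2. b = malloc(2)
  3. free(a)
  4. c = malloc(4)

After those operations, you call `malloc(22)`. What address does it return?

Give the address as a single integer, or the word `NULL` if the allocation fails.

Op 1: a = malloc(9) -> a = 0; heap: [0-8 ALLOC][9-36 FREE]
Op 2: b = malloc(2) -> b = 9; heap: [0-8 ALLOC][9-10 ALLOC][11-36 FREE]
Op 3: free(a) -> (freed a); heap: [0-8 FREE][9-10 ALLOC][11-36 FREE]
Op 4: c = malloc(4) -> c = 0; heap: [0-3 ALLOC][4-8 FREE][9-10 ALLOC][11-36 FREE]
malloc(22): first-fit scan over [0-3 ALLOC][4-8 FREE][9-10 ALLOC][11-36 FREE] -> 11

Answer: 11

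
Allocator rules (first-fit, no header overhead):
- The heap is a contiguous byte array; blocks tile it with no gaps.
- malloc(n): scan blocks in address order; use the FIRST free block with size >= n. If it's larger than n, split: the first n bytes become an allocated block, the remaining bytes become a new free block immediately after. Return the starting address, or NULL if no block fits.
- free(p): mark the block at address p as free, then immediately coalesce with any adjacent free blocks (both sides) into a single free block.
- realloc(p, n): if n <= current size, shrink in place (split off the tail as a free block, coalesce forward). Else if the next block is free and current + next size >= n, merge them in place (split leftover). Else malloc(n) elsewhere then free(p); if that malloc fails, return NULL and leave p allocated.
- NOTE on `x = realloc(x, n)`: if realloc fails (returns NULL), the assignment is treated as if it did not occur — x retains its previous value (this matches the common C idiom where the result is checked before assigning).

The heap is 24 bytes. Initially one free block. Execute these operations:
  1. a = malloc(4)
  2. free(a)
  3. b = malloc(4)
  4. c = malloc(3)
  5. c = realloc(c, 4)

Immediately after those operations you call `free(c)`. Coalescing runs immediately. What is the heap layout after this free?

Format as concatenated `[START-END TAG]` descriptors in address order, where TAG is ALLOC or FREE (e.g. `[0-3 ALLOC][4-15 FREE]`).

Answer: [0-3 ALLOC][4-23 FREE]

Derivation:
Op 1: a = malloc(4) -> a = 0; heap: [0-3 ALLOC][4-23 FREE]
Op 2: free(a) -> (freed a); heap: [0-23 FREE]
Op 3: b = malloc(4) -> b = 0; heap: [0-3 ALLOC][4-23 FREE]
Op 4: c = malloc(3) -> c = 4; heap: [0-3 ALLOC][4-6 ALLOC][7-23 FREE]
Op 5: c = realloc(c, 4) -> c = 4; heap: [0-3 ALLOC][4-7 ALLOC][8-23 FREE]
free(c): c = 4 -> block [4-7 ALLOC]; mark free, coalesce with adjacent free neighbors -> [0-3 ALLOC][4-23 FREE]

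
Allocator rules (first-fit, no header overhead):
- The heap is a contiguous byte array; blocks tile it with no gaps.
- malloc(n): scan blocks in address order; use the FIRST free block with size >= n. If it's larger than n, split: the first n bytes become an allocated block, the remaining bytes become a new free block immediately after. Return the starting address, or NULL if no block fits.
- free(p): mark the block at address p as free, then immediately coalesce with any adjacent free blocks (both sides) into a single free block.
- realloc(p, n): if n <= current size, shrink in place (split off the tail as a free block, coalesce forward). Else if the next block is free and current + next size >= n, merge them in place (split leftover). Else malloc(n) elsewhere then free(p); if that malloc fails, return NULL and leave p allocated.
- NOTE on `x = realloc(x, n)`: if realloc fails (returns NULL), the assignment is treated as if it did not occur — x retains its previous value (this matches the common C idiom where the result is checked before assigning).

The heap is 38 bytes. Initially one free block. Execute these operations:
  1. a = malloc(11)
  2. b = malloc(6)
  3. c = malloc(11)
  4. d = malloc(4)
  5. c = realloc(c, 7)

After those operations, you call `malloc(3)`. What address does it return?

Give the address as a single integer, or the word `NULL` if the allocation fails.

Op 1: a = malloc(11) -> a = 0; heap: [0-10 ALLOC][11-37 FREE]
Op 2: b = malloc(6) -> b = 11; heap: [0-10 ALLOC][11-16 ALLOC][17-37 FREE]
Op 3: c = malloc(11) -> c = 17; heap: [0-10 ALLOC][11-16 ALLOC][17-27 ALLOC][28-37 FREE]
Op 4: d = malloc(4) -> d = 28; heap: [0-10 ALLOC][11-16 ALLOC][17-27 ALLOC][28-31 ALLOC][32-37 FREE]
Op 5: c = realloc(c, 7) -> c = 17; heap: [0-10 ALLOC][11-16 ALLOC][17-23 ALLOC][24-27 FREE][28-31 ALLOC][32-37 FREE]
malloc(3): first-fit scan over [0-10 ALLOC][11-16 ALLOC][17-23 ALLOC][24-27 FREE][28-31 ALLOC][32-37 FREE] -> 24

Answer: 24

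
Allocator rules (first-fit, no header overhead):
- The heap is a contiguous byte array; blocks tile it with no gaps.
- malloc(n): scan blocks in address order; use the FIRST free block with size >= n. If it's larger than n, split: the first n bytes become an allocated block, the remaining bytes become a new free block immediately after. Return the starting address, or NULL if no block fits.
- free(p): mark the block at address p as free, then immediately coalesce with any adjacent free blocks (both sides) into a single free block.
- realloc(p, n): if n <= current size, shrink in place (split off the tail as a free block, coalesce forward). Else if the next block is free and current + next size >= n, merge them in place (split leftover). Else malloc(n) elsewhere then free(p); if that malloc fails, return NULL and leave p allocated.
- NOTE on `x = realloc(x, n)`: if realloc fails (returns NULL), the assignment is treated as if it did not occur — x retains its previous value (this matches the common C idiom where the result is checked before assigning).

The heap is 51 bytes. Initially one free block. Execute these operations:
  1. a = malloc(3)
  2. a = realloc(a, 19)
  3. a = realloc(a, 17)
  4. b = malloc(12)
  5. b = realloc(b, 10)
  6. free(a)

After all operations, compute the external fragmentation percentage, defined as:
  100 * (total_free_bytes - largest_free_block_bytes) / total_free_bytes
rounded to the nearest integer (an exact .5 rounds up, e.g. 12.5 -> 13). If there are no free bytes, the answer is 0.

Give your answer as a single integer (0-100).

Answer: 41

Derivation:
Op 1: a = malloc(3) -> a = 0; heap: [0-2 ALLOC][3-50 FREE]
Op 2: a = realloc(a, 19) -> a = 0; heap: [0-18 ALLOC][19-50 FREE]
Op 3: a = realloc(a, 17) -> a = 0; heap: [0-16 ALLOC][17-50 FREE]
Op 4: b = malloc(12) -> b = 17; heap: [0-16 ALLOC][17-28 ALLOC][29-50 FREE]
Op 5: b = realloc(b, 10) -> b = 17; heap: [0-16 ALLOC][17-26 ALLOC][27-50 FREE]
Op 6: free(a) -> (freed a); heap: [0-16 FREE][17-26 ALLOC][27-50 FREE]
Free blocks: [17 24] total_free=41 largest=24 -> 100*(41-24)/41 = 1700/41 ≈ 41.463 -> rounds to 41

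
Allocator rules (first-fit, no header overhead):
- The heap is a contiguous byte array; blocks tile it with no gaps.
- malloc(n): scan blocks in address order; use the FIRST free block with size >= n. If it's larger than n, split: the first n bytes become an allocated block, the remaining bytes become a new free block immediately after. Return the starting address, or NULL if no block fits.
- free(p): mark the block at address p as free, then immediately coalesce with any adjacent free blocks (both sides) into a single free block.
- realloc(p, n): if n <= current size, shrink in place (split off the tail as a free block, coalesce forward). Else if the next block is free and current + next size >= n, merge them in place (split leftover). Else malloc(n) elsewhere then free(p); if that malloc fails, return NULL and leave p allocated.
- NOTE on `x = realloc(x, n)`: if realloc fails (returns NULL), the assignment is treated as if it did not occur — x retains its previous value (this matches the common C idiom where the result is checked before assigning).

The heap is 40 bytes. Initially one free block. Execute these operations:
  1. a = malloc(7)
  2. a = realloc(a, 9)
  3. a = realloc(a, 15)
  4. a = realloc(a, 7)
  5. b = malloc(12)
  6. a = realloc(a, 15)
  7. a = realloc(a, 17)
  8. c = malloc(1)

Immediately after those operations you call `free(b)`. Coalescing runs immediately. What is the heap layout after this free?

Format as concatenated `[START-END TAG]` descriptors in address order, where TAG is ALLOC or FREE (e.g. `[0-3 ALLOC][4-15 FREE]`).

Answer: [0-0 ALLOC][1-18 FREE][19-35 ALLOC][36-39 FREE]

Derivation:
Op 1: a = malloc(7) -> a = 0; heap: [0-6 ALLOC][7-39 FREE]
Op 2: a = realloc(a, 9) -> a = 0; heap: [0-8 ALLOC][9-39 FREE]
Op 3: a = realloc(a, 15) -> a = 0; heap: [0-14 ALLOC][15-39 FREE]
Op 4: a = realloc(a, 7) -> a = 0; heap: [0-6 ALLOC][7-39 FREE]
Op 5: b = malloc(12) -> b = 7; heap: [0-6 ALLOC][7-18 ALLOC][19-39 FREE]
Op 6: a = realloc(a, 15) -> a = 19; heap: [0-6 FREE][7-18 ALLOC][19-33 ALLOC][34-39 FREE]
Op 7: a = realloc(a, 17) -> a = 19; heap: [0-6 FREE][7-18 ALLOC][19-35 ALLOC][36-39 FREE]
Op 8: c = malloc(1) -> c = 0; heap: [0-0 ALLOC][1-6 FREE][7-18 ALLOC][19-35 ALLOC][36-39 FREE]
free(b): b = 7 -> block [7-18 ALLOC]; mark free, coalesce with adjacent free neighbors -> [0-0 ALLOC][1-18 FREE][19-35 ALLOC][36-39 FREE]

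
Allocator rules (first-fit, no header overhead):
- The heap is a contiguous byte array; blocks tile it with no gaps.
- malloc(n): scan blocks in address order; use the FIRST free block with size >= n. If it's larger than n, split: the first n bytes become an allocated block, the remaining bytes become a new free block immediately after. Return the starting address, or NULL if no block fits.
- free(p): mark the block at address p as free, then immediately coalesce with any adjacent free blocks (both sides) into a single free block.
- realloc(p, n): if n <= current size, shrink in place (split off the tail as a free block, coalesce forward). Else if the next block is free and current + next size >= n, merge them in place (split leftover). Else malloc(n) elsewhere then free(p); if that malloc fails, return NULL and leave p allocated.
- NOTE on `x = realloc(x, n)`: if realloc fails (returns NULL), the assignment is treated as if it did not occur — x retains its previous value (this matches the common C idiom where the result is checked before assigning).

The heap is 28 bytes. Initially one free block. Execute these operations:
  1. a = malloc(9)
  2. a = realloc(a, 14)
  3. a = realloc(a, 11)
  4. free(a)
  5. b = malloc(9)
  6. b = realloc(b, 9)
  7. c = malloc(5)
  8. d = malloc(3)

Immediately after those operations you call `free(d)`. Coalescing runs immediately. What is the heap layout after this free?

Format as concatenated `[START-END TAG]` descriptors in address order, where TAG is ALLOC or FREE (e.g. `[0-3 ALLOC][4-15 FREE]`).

Answer: [0-8 ALLOC][9-13 ALLOC][14-27 FREE]

Derivation:
Op 1: a = malloc(9) -> a = 0; heap: [0-8 ALLOC][9-27 FREE]
Op 2: a = realloc(a, 14) -> a = 0; heap: [0-13 ALLOC][14-27 FREE]
Op 3: a = realloc(a, 11) -> a = 0; heap: [0-10 ALLOC][11-27 FREE]
Op 4: free(a) -> (freed a); heap: [0-27 FREE]
Op 5: b = malloc(9) -> b = 0; heap: [0-8 ALLOC][9-27 FREE]
Op 6: b = realloc(b, 9) -> b = 0; heap: [0-8 ALLOC][9-27 FREE]
Op 7: c = malloc(5) -> c = 9; heap: [0-8 ALLOC][9-13 ALLOC][14-27 FREE]
Op 8: d = malloc(3) -> d = 14; heap: [0-8 ALLOC][9-13 ALLOC][14-16 ALLOC][17-27 FREE]
free(d): d = 14 -> block [14-16 ALLOC]; mark free, coalesce with adjacent free neighbors -> [0-8 ALLOC][9-13 ALLOC][14-27 FREE]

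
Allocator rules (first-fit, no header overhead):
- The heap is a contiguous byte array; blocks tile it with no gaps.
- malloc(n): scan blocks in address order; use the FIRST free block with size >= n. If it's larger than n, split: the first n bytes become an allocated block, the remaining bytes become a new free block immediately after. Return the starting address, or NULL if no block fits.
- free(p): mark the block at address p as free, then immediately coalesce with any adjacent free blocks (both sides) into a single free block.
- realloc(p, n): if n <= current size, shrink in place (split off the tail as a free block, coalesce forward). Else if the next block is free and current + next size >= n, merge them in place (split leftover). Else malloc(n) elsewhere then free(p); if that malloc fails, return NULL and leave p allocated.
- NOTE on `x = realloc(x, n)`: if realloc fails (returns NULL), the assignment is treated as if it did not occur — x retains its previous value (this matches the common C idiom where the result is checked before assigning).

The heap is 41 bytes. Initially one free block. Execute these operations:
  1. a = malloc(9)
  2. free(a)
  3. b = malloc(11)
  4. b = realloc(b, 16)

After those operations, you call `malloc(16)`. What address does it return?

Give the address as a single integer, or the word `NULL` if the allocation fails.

Op 1: a = malloc(9) -> a = 0; heap: [0-8 ALLOC][9-40 FREE]
Op 2: free(a) -> (freed a); heap: [0-40 FREE]
Op 3: b = malloc(11) -> b = 0; heap: [0-10 ALLOC][11-40 FREE]
Op 4: b = realloc(b, 16) -> b = 0; heap: [0-15 ALLOC][16-40 FREE]
malloc(16): first-fit scan over [0-15 ALLOC][16-40 FREE] -> 16

Answer: 16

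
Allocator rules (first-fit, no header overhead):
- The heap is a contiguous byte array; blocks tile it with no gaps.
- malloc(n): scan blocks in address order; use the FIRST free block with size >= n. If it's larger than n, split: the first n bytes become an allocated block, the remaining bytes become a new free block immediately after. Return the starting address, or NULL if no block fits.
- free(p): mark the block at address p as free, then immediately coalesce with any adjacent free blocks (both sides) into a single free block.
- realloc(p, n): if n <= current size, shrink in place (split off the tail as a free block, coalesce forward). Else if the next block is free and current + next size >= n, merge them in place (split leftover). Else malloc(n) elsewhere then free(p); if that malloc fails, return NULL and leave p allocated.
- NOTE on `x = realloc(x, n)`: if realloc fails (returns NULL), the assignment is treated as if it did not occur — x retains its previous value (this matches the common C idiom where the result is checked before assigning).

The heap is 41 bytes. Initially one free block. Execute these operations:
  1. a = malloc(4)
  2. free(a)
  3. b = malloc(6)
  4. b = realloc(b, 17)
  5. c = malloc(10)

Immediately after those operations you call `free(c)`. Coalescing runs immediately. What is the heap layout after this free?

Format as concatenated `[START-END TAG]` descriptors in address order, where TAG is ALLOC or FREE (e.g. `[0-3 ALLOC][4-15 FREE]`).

Answer: [0-16 ALLOC][17-40 FREE]

Derivation:
Op 1: a = malloc(4) -> a = 0; heap: [0-3 ALLOC][4-40 FREE]
Op 2: free(a) -> (freed a); heap: [0-40 FREE]
Op 3: b = malloc(6) -> b = 0; heap: [0-5 ALLOC][6-40 FREE]
Op 4: b = realloc(b, 17) -> b = 0; heap: [0-16 ALLOC][17-40 FREE]
Op 5: c = malloc(10) -> c = 17; heap: [0-16 ALLOC][17-26 ALLOC][27-40 FREE]
free(c): c = 17 -> block [17-26 ALLOC]; mark free, coalesce with adjacent free neighbors -> [0-16 ALLOC][17-40 FREE]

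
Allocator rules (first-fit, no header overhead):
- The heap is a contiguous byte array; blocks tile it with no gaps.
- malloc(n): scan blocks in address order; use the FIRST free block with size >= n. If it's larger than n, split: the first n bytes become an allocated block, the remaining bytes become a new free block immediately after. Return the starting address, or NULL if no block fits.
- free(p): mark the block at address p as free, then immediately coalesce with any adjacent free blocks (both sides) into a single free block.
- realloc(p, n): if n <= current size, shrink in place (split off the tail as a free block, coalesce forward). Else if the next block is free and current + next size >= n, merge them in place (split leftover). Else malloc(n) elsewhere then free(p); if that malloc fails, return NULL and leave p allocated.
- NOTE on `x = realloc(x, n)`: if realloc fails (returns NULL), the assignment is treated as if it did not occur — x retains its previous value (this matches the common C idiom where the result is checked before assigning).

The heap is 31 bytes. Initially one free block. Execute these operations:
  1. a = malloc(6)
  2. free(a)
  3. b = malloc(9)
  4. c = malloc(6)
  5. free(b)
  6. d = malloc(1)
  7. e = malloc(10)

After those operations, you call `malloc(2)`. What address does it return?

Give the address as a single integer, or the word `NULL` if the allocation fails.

Op 1: a = malloc(6) -> a = 0; heap: [0-5 ALLOC][6-30 FREE]
Op 2: free(a) -> (freed a); heap: [0-30 FREE]
Op 3: b = malloc(9) -> b = 0; heap: [0-8 ALLOC][9-30 FREE]
Op 4: c = malloc(6) -> c = 9; heap: [0-8 ALLOC][9-14 ALLOC][15-30 FREE]
Op 5: free(b) -> (freed b); heap: [0-8 FREE][9-14 ALLOC][15-30 FREE]
Op 6: d = malloc(1) -> d = 0; heap: [0-0 ALLOC][1-8 FREE][9-14 ALLOC][15-30 FREE]
Op 7: e = malloc(10) -> e = 15; heap: [0-0 ALLOC][1-8 FREE][9-14 ALLOC][15-24 ALLOC][25-30 FREE]
malloc(2): first-fit scan over [0-0 ALLOC][1-8 FREE][9-14 ALLOC][15-24 ALLOC][25-30 FREE] -> 1

Answer: 1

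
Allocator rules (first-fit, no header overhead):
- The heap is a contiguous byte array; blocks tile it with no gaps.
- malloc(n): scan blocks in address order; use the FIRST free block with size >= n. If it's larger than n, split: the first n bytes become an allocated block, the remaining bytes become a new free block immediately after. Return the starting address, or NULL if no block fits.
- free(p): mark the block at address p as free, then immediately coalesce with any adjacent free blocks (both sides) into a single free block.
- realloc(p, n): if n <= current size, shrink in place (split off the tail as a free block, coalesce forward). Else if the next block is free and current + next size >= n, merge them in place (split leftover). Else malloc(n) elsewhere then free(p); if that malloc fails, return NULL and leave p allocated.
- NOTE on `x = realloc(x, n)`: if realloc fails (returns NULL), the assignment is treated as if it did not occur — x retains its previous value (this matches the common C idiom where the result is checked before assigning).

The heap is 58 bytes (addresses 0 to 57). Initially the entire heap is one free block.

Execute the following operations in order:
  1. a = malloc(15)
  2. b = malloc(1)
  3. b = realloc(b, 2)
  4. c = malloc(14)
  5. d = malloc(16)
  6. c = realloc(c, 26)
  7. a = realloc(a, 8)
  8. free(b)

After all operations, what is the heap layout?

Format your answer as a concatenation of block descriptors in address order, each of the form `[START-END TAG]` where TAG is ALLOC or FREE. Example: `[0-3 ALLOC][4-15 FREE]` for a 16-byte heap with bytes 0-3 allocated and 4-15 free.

Answer: [0-7 ALLOC][8-16 FREE][17-30 ALLOC][31-46 ALLOC][47-57 FREE]

Derivation:
Op 1: a = malloc(15) -> a = 0; heap: [0-14 ALLOC][15-57 FREE]
Op 2: b = malloc(1) -> b = 15; heap: [0-14 ALLOC][15-15 ALLOC][16-57 FREE]
Op 3: b = realloc(b, 2) -> b = 15; heap: [0-14 ALLOC][15-16 ALLOC][17-57 FREE]
Op 4: c = malloc(14) -> c = 17; heap: [0-14 ALLOC][15-16 ALLOC][17-30 ALLOC][31-57 FREE]
Op 5: d = malloc(16) -> d = 31; heap: [0-14 ALLOC][15-16 ALLOC][17-30 ALLOC][31-46 ALLOC][47-57 FREE]
Op 6: c = realloc(c, 26) -> NULL (c unchanged); heap: [0-14 ALLOC][15-16 ALLOC][17-30 ALLOC][31-46 ALLOC][47-57 FREE]
Op 7: a = realloc(a, 8) -> a = 0; heap: [0-7 ALLOC][8-14 FREE][15-16 ALLOC][17-30 ALLOC][31-46 ALLOC][47-57 FREE]
Op 8: free(b) -> (freed b); heap: [0-7 ALLOC][8-16 FREE][17-30 ALLOC][31-46 ALLOC][47-57 FREE]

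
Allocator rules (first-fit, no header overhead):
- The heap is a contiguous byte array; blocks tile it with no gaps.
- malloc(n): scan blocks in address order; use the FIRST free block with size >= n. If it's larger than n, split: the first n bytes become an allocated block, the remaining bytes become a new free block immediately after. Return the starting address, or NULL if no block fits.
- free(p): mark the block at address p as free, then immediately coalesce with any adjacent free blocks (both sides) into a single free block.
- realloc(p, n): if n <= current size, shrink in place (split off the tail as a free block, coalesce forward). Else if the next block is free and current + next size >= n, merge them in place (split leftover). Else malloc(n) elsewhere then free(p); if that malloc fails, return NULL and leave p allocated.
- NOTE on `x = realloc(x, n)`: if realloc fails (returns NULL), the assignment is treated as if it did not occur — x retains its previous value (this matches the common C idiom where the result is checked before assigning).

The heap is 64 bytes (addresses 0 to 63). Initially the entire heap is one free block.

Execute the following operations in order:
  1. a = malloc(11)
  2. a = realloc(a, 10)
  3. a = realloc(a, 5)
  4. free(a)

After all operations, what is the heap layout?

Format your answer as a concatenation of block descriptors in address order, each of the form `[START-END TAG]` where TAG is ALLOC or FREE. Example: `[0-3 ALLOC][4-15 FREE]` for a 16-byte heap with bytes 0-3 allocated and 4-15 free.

Answer: [0-63 FREE]

Derivation:
Op 1: a = malloc(11) -> a = 0; heap: [0-10 ALLOC][11-63 FREE]
Op 2: a = realloc(a, 10) -> a = 0; heap: [0-9 ALLOC][10-63 FREE]
Op 3: a = realloc(a, 5) -> a = 0; heap: [0-4 ALLOC][5-63 FREE]
Op 4: free(a) -> (freed a); heap: [0-63 FREE]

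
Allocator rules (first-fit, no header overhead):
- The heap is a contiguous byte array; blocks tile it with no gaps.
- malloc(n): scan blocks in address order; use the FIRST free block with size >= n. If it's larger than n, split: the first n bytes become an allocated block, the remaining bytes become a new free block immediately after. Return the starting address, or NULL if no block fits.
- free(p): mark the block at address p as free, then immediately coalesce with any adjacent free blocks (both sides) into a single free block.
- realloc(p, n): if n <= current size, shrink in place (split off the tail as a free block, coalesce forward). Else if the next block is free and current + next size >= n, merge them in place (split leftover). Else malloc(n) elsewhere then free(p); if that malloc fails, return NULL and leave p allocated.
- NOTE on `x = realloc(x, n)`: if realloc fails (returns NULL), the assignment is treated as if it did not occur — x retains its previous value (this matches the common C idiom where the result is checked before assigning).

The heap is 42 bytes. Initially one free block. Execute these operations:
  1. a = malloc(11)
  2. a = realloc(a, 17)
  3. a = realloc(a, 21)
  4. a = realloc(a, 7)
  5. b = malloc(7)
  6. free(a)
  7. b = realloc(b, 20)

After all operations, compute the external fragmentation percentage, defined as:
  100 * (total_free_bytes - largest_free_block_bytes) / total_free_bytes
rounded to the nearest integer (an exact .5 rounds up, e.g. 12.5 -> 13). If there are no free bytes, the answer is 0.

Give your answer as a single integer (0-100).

Op 1: a = malloc(11) -> a = 0; heap: [0-10 ALLOC][11-41 FREE]
Op 2: a = realloc(a, 17) -> a = 0; heap: [0-16 ALLOC][17-41 FREE]
Op 3: a = realloc(a, 21) -> a = 0; heap: [0-20 ALLOC][21-41 FREE]
Op 4: a = realloc(a, 7) -> a = 0; heap: [0-6 ALLOC][7-41 FREE]
Op 5: b = malloc(7) -> b = 7; heap: [0-6 ALLOC][7-13 ALLOC][14-41 FREE]
Op 6: free(a) -> (freed a); heap: [0-6 FREE][7-13 ALLOC][14-41 FREE]
Op 7: b = realloc(b, 20) -> b = 7; heap: [0-6 FREE][7-26 ALLOC][27-41 FREE]
Free blocks: [7 15] total_free=22 largest=15 -> 100*(22-15)/22 = 700/22 ≈ 31.818 -> rounds to 32

Answer: 32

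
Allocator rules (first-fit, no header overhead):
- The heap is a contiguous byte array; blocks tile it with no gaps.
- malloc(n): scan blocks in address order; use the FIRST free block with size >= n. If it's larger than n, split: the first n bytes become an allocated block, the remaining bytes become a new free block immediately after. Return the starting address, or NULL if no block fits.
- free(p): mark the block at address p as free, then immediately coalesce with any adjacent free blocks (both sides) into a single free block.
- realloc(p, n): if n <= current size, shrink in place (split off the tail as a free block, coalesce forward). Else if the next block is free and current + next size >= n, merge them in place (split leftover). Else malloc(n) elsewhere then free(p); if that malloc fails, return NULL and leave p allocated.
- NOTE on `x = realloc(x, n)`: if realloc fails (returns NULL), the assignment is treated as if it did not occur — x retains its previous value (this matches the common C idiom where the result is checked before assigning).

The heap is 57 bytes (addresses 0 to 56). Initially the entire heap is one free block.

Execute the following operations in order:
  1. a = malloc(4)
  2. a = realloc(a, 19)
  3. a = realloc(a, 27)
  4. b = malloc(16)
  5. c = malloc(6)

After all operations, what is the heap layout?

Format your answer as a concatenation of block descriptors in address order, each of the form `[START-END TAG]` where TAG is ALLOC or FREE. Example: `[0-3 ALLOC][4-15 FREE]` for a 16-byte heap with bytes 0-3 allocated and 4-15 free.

Answer: [0-26 ALLOC][27-42 ALLOC][43-48 ALLOC][49-56 FREE]

Derivation:
Op 1: a = malloc(4) -> a = 0; heap: [0-3 ALLOC][4-56 FREE]
Op 2: a = realloc(a, 19) -> a = 0; heap: [0-18 ALLOC][19-56 FREE]
Op 3: a = realloc(a, 27) -> a = 0; heap: [0-26 ALLOC][27-56 FREE]
Op 4: b = malloc(16) -> b = 27; heap: [0-26 ALLOC][27-42 ALLOC][43-56 FREE]
Op 5: c = malloc(6) -> c = 43; heap: [0-26 ALLOC][27-42 ALLOC][43-48 ALLOC][49-56 FREE]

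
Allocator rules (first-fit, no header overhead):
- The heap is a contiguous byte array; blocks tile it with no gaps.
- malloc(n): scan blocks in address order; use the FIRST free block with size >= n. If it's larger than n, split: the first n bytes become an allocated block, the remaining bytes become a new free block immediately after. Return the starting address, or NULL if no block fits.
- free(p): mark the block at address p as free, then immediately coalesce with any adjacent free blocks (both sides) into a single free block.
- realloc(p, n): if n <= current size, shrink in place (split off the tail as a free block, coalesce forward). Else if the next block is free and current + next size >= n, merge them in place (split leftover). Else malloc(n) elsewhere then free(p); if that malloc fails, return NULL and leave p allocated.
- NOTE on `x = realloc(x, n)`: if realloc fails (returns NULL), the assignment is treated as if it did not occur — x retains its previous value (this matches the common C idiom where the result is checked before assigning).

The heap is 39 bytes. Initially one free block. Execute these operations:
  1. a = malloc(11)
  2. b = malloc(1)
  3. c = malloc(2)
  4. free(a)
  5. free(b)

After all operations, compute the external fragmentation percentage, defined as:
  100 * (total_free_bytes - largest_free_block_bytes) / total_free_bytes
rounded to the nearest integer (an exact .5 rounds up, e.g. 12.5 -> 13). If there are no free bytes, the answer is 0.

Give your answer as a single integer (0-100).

Answer: 32

Derivation:
Op 1: a = malloc(11) -> a = 0; heap: [0-10 ALLOC][11-38 FREE]
Op 2: b = malloc(1) -> b = 11; heap: [0-10 ALLOC][11-11 ALLOC][12-38 FREE]
Op 3: c = malloc(2) -> c = 12; heap: [0-10 ALLOC][11-11 ALLOC][12-13 ALLOC][14-38 FREE]
Op 4: free(a) -> (freed a); heap: [0-10 FREE][11-11 ALLOC][12-13 ALLOC][14-38 FREE]
Op 5: free(b) -> (freed b); heap: [0-11 FREE][12-13 ALLOC][14-38 FREE]
Free blocks: [12 25] total_free=37 largest=25 -> 100*(37-25)/37 = 1200/37 ≈ 32.432 -> rounds to 32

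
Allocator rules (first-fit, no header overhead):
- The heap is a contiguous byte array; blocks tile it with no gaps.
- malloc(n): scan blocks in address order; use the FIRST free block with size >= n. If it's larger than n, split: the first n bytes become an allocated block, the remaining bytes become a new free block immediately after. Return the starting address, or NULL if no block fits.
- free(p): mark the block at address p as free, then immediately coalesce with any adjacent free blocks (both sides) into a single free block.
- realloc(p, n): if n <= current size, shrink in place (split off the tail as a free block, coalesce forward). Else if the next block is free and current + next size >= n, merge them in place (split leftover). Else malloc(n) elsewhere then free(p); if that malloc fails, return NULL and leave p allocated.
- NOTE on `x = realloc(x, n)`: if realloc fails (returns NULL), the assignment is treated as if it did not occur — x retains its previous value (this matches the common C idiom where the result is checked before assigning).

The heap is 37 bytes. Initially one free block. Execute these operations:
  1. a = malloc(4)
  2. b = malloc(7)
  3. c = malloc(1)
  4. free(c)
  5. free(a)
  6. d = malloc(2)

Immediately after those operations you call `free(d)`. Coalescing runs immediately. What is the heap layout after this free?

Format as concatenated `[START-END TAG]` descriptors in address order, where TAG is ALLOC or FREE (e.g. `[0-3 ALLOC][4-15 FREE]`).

Answer: [0-3 FREE][4-10 ALLOC][11-36 FREE]

Derivation:
Op 1: a = malloc(4) -> a = 0; heap: [0-3 ALLOC][4-36 FREE]
Op 2: b = malloc(7) -> b = 4; heap: [0-3 ALLOC][4-10 ALLOC][11-36 FREE]
Op 3: c = malloc(1) -> c = 11; heap: [0-3 ALLOC][4-10 ALLOC][11-11 ALLOC][12-36 FREE]
Op 4: free(c) -> (freed c); heap: [0-3 ALLOC][4-10 ALLOC][11-36 FREE]
Op 5: free(a) -> (freed a); heap: [0-3 FREE][4-10 ALLOC][11-36 FREE]
Op 6: d = malloc(2) -> d = 0; heap: [0-1 ALLOC][2-3 FREE][4-10 ALLOC][11-36 FREE]
free(d): d = 0 -> block [0-1 ALLOC]; mark free, coalesce with adjacent free neighbors -> [0-3 FREE][4-10 ALLOC][11-36 FREE]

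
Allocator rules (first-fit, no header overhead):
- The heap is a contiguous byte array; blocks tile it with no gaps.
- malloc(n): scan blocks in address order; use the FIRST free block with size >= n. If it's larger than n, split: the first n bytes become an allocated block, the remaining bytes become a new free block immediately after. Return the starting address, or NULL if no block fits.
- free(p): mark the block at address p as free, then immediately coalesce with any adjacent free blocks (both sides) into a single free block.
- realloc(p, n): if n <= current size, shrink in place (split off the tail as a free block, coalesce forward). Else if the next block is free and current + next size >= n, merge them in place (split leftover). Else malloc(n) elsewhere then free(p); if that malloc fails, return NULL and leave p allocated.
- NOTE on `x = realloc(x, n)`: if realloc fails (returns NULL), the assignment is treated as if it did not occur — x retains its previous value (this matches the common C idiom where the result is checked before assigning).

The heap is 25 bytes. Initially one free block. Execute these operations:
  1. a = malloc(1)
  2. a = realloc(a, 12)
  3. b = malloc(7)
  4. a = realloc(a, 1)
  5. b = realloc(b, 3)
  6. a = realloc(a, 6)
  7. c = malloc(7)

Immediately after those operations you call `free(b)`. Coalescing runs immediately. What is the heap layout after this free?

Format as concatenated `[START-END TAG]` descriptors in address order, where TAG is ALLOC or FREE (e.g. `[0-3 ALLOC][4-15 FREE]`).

Op 1: a = malloc(1) -> a = 0; heap: [0-0 ALLOC][1-24 FREE]
Op 2: a = realloc(a, 12) -> a = 0; heap: [0-11 ALLOC][12-24 FREE]
Op 3: b = malloc(7) -> b = 12; heap: [0-11 ALLOC][12-18 ALLOC][19-24 FREE]
Op 4: a = realloc(a, 1) -> a = 0; heap: [0-0 ALLOC][1-11 FREE][12-18 ALLOC][19-24 FREE]
Op 5: b = realloc(b, 3) -> b = 12; heap: [0-0 ALLOC][1-11 FREE][12-14 ALLOC][15-24 FREE]
Op 6: a = realloc(a, 6) -> a = 0; heap: [0-5 ALLOC][6-11 FREE][12-14 ALLOC][15-24 FREE]
Op 7: c = malloc(7) -> c = 15; heap: [0-5 ALLOC][6-11 FREE][12-14 ALLOC][15-21 ALLOC][22-24 FREE]
free(b): b = 12 -> block [12-14 ALLOC]; mark free, coalesce with adjacent free neighbors -> [0-5 ALLOC][6-14 FREE][15-21 ALLOC][22-24 FREE]

Answer: [0-5 ALLOC][6-14 FREE][15-21 ALLOC][22-24 FREE]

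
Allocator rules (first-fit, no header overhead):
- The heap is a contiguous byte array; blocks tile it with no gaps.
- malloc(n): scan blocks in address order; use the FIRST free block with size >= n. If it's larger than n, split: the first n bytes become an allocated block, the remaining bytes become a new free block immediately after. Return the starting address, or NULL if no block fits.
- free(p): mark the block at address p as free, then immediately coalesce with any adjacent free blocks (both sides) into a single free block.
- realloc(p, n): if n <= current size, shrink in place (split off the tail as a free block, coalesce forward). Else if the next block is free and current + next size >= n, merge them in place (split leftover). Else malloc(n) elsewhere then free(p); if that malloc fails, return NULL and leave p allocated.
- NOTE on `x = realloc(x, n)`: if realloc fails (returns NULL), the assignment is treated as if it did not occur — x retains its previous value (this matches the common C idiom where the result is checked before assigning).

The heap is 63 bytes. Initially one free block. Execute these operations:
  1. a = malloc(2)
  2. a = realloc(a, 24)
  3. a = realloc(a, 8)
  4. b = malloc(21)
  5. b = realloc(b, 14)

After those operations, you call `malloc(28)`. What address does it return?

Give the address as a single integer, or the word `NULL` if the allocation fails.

Op 1: a = malloc(2) -> a = 0; heap: [0-1 ALLOC][2-62 FREE]
Op 2: a = realloc(a, 24) -> a = 0; heap: [0-23 ALLOC][24-62 FREE]
Op 3: a = realloc(a, 8) -> a = 0; heap: [0-7 ALLOC][8-62 FREE]
Op 4: b = malloc(21) -> b = 8; heap: [0-7 ALLOC][8-28 ALLOC][29-62 FREE]
Op 5: b = realloc(b, 14) -> b = 8; heap: [0-7 ALLOC][8-21 ALLOC][22-62 FREE]
malloc(28): first-fit scan over [0-7 ALLOC][8-21 ALLOC][22-62 FREE] -> 22

Answer: 22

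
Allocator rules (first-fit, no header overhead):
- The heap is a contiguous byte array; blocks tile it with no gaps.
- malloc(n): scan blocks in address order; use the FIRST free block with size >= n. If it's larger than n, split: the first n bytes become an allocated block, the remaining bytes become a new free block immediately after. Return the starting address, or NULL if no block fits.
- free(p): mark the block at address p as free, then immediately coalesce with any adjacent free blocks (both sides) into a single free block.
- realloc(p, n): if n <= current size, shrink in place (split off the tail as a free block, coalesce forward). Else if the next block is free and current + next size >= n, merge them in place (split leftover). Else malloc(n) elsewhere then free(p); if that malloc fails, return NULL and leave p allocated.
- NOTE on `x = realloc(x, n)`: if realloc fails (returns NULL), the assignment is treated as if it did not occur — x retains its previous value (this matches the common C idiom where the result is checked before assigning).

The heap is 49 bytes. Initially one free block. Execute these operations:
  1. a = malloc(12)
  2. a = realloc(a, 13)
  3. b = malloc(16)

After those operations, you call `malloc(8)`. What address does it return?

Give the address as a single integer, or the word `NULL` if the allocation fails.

Op 1: a = malloc(12) -> a = 0; heap: [0-11 ALLOC][12-48 FREE]
Op 2: a = realloc(a, 13) -> a = 0; heap: [0-12 ALLOC][13-48 FREE]
Op 3: b = malloc(16) -> b = 13; heap: [0-12 ALLOC][13-28 ALLOC][29-48 FREE]
malloc(8): first-fit scan over [0-12 ALLOC][13-28 ALLOC][29-48 FREE] -> 29

Answer: 29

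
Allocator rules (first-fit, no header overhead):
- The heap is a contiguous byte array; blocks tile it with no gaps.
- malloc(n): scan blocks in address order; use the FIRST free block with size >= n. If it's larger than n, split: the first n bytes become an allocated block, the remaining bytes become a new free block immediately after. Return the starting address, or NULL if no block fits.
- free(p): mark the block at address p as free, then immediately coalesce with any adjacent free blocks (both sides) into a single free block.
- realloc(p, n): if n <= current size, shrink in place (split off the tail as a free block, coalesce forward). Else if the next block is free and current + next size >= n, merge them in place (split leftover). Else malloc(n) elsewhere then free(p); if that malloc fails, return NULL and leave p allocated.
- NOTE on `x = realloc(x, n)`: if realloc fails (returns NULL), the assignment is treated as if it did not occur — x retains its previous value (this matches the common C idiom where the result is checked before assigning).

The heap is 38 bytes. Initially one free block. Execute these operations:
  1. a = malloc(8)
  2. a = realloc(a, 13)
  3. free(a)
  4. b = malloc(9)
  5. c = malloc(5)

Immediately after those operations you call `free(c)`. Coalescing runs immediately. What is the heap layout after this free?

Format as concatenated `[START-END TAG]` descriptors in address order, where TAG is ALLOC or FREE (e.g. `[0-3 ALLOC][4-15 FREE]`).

Op 1: a = malloc(8) -> a = 0; heap: [0-7 ALLOC][8-37 FREE]
Op 2: a = realloc(a, 13) -> a = 0; heap: [0-12 ALLOC][13-37 FREE]
Op 3: free(a) -> (freed a); heap: [0-37 FREE]
Op 4: b = malloc(9) -> b = 0; heap: [0-8 ALLOC][9-37 FREE]
Op 5: c = malloc(5) -> c = 9; heap: [0-8 ALLOC][9-13 ALLOC][14-37 FREE]
free(c): c = 9 -> block [9-13 ALLOC]; mark free, coalesce with adjacent free neighbors -> [0-8 ALLOC][9-37 FREE]

Answer: [0-8 ALLOC][9-37 FREE]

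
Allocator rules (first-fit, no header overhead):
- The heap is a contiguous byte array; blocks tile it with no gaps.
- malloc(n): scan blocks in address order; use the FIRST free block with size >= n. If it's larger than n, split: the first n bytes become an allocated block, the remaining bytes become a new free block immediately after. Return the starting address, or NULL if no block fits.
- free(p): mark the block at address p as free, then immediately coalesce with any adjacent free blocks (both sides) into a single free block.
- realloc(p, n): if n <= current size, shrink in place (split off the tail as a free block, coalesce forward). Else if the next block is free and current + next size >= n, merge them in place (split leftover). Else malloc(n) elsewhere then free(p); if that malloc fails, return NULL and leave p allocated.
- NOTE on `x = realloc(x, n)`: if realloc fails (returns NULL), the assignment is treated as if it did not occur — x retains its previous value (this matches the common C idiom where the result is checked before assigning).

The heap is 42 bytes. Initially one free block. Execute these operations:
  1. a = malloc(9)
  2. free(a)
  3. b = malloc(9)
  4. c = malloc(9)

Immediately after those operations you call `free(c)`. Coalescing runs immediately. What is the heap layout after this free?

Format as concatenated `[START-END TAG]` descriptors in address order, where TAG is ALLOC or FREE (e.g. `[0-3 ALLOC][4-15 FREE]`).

Op 1: a = malloc(9) -> a = 0; heap: [0-8 ALLOC][9-41 FREE]
Op 2: free(a) -> (freed a); heap: [0-41 FREE]
Op 3: b = malloc(9) -> b = 0; heap: [0-8 ALLOC][9-41 FREE]
Op 4: c = malloc(9) -> c = 9; heap: [0-8 ALLOC][9-17 ALLOC][18-41 FREE]
free(c): c = 9 -> block [9-17 ALLOC]; mark free, coalesce with adjacent free neighbors -> [0-8 ALLOC][9-41 FREE]

Answer: [0-8 ALLOC][9-41 FREE]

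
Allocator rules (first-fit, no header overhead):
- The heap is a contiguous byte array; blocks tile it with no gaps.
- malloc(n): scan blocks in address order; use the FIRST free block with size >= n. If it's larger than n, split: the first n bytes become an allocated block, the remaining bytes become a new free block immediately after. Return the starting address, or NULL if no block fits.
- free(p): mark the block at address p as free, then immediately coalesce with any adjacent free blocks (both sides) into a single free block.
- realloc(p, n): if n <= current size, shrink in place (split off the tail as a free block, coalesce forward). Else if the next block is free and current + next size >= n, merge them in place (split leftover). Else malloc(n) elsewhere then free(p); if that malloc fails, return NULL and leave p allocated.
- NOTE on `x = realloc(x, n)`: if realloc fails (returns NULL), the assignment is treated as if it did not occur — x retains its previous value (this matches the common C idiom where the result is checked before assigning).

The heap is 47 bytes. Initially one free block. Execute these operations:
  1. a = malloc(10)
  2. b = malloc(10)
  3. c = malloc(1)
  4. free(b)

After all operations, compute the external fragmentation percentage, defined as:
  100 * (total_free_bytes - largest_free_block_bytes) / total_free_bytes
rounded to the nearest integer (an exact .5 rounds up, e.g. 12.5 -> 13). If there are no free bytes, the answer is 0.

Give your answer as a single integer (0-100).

Answer: 28

Derivation:
Op 1: a = malloc(10) -> a = 0; heap: [0-9 ALLOC][10-46 FREE]
Op 2: b = malloc(10) -> b = 10; heap: [0-9 ALLOC][10-19 ALLOC][20-46 FREE]
Op 3: c = malloc(1) -> c = 20; heap: [0-9 ALLOC][10-19 ALLOC][20-20 ALLOC][21-46 FREE]
Op 4: free(b) -> (freed b); heap: [0-9 ALLOC][10-19 FREE][20-20 ALLOC][21-46 FREE]
Free blocks: [10 26] total_free=36 largest=26 -> 100*(36-26)/36 = 1000/36 ≈ 27.778 -> rounds to 28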